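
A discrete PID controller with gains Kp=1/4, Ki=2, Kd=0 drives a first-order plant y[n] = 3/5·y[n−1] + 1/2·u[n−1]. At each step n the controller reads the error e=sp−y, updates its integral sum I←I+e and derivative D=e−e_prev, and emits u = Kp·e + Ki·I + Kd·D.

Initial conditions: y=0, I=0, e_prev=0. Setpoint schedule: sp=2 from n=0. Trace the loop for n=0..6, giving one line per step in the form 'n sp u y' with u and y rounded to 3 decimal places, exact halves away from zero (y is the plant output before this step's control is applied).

(exact arithmetic carried between steps; '≈' marks a value shown rounded to 6 d.p. or computed from one; I and e_prev carry over from the previous line; the table rounds u and y to 3 d.p., halves away from zero)
n=0: y=0, sp=2, e=sp−y=2; I=2, D=e−e_prev=2; u=1/4·2+2·2+0·2=4.5; next y=3/5·0+1/2·4.5=2.25
n=1: y=2.25, sp=2, e=sp−y=-0.25; I=1.75, D=e−e_prev=-2.25; u=1/4·(-0.25)+2·1.75+0·(-2.25)=3.4375; next y=3/5·2.25+1/2·3.4375=3.06875
n=2: y=3.06875, sp=2, e=sp−y=-1.06875; I=0.68125, D=e−e_prev=-0.81875; u=1/4·(-1.06875)+2·0.68125+0·(-0.81875)≈1.095313; next y=3/5·3.06875+1/2·1.095313≈2.388906
n=3: y≈2.388906, sp=2, e=sp−y≈-0.388906; I≈0.292344, D=e−e_prev≈0.679844; u=1/4·(-0.388906)+2·0.292344+0·0.679844≈0.487461; next y=3/5·2.388906+1/2·0.487461≈1.677074
n=4: y≈1.677074, sp=2, e=sp−y≈0.322926; I≈0.615270, D=e−e_prev≈0.711832; u=1/4·0.322926+2·0.615270+0·0.711832≈1.311271; next y=3/5·1.677074+1/2·1.311271≈1.661880
n=5: y≈1.661880, sp=2, e=sp−y≈0.338120; I≈0.953390, D=e−e_prev≈0.015194; u=1/4·0.338120+2·0.953390+0·0.015194≈1.991310; next y=3/5·1.661880+1/2·1.991310≈1.992783
n=6: y≈1.992783, sp=2, e=sp−y≈0.007217; I≈0.960607, D=e−e_prev≈-0.330903; u=1/4·0.007217+2·0.960607+0·(-0.330903)≈1.923019; next y=3/5·1.992783+1/2·1.923019≈2.157179

0 2 4.500 0.000
1 2 3.438 2.250
2 2 1.095 3.069
3 2 0.487 2.389
4 2 1.311 1.677
5 2 1.991 1.662
6 2 1.923 1.993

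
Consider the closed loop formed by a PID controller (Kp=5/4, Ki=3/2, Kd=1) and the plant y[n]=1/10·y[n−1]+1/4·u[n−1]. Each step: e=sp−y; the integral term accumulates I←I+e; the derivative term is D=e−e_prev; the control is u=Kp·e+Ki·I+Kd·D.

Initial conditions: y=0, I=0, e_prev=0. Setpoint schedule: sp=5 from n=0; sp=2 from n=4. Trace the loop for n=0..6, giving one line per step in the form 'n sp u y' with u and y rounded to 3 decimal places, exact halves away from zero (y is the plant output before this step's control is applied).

(exact arithmetic carried between steps; '≈' marks a value shown rounded to 6 d.p. or computed from one; I and e_prev carry over from the previous line; the table rounds u and y to 3 d.p., halves away from zero)
n=0: y=0, sp=5, e=sp−y=5; I=5, D=e−e_prev=5; u=5/4·5+3/2·5+1·5=18.75; next y=1/10·0+1/4·18.75=4.6875
n=1: y=4.6875, sp=5, e=sp−y=0.3125; I=5.3125, D=e−e_prev=-4.6875; u=5/4·0.3125+3/2·5.3125+1·(-4.6875)=3.671875; next y=1/10·4.6875+1/4·3.671875≈1.386719
n=2: y≈1.386719, sp=5, e=sp−y≈3.613281; I≈8.925781, D=e−e_prev≈3.300781; u=5/4·3.613281+3/2·8.925781+1·3.300781≈21.206055; next y=1/10·1.386719+1/4·21.206055≈5.440186
n=3: y≈5.440186, sp=5, e=sp−y≈-0.440186; I≈8.485596, D=e−e_prev≈-4.053467; u=5/4·(-0.440186)+3/2·8.485596+1·(-4.053467)≈8.124695; next y=1/10·5.440186+1/4·8.124695≈2.575192
n=4: y≈2.575192, sp=2, e=sp−y≈-0.575192; I≈7.910403, D=e−e_prev≈-0.135007; u=5/4·(-0.575192)+3/2·7.910403+1·(-0.135007)≈11.011608; next y=1/10·2.575192+1/4·11.011608≈3.010421
n=5: y≈3.010421, sp=2, e=sp−y≈-1.010421; I≈6.899982, D=e−e_prev≈-0.435229; u=5/4·(-1.010421)+3/2·6.899982+1·(-0.435229)≈8.651718; next y=1/10·3.010421+1/4·8.651718≈2.463972
n=6: y≈2.463972, sp=2, e=sp−y≈-0.463972; I≈6.436011, D=e−e_prev≈0.546450; u=5/4·(-0.463972)+3/2·6.436011+1·0.546450≈9.620501; next y=1/10·2.463972+1/4·9.620501≈2.651522

0 5 18.750 0.000
1 5 3.672 4.688
2 5 21.206 1.387
3 5 8.125 5.440
4 2 11.012 2.575
5 2 8.652 3.010
6 2 9.621 2.464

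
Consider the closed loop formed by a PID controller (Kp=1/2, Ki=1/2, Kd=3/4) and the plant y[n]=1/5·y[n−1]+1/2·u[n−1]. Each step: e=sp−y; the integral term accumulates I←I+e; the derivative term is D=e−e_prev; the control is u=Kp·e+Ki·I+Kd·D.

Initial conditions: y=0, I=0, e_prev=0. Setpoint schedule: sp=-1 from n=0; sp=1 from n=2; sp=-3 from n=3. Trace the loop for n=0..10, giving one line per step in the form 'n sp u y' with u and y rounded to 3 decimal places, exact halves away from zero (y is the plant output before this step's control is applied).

(exact arithmetic carried between steps; '≈' marks a value shown rounded to 6 d.p. or computed from one; I and e_prev carry over from the previous line; the table rounds u and y to 3 d.p., halves away from zero)
n=0: y=0, sp=-1, e=sp−y=-1; I=-1, D=e−e_prev=-1; u=1/2·(-1)+1/2·(-1)+3/4·(-1)=-1.75; next y=1/5·0+1/2·(-1.75)=-0.875
n=1: y=-0.875, sp=-1, e=sp−y=-0.125; I=-1.125, D=e−e_prev=0.875; u=1/2·(-0.125)+1/2·(-1.125)+3/4·0.875=0.03125; next y=1/5·(-0.875)+1/2·0.03125=-0.159375
n=2: y=-0.159375, sp=1, e=sp−y=1.159375; I=0.034375, D=e−e_prev=1.284375; u=1/2·1.159375+1/2·0.034375+3/4·1.284375≈1.560156; next y=1/5·(-0.159375)+1/2·1.560156≈0.748203
n=3: y≈0.748203, sp=-3, e=sp−y≈-3.748203; I≈-3.713828, D=e−e_prev≈-4.907578; u=1/2·(-3.748203)+1/2·(-3.713828)+3/4·(-4.907578)≈-7.411699; next y=1/5·0.748203+1/2·(-7.411699)≈-3.556209
n=4: y≈-3.556209, sp=-3, e=sp−y≈0.556209; I≈-3.157619, D=e−e_prev≈4.304412; u=1/2·0.556209+1/2·(-3.157619)+3/4·4.304412≈1.927604; next y=1/5·(-3.556209)+1/2·1.927604≈0.252560
n=5: y≈0.252560, sp=-3, e=sp−y≈-3.252560; I≈-6.410179, D=e−e_prev≈-3.808769; u=1/2·(-3.252560)+1/2·(-6.410179)+3/4·(-3.808769)≈-7.687947; next y=1/5·0.252560+1/2·(-7.687947)≈-3.793461
n=6: y≈-3.793461, sp=-3, e=sp−y≈0.793461; I≈-5.616718, D=e−e_prev≈4.046021; u=1/2·0.793461+1/2·(-5.616718)+3/4·4.046021≈0.622888; next y=1/5·(-3.793461)+1/2·0.622888≈-0.447248
n=7: y≈-0.447248, sp=-3, e=sp−y≈-2.552752; I≈-8.169470, D=e−e_prev≈-3.346213; u=1/2·(-2.552752)+1/2·(-8.169470)+3/4·(-3.346213)≈-7.870770; next y=1/5·(-0.447248)+1/2·(-7.870770)≈-4.024835
n=8: y≈-4.024835, sp=-3, e=sp−y≈1.024835; I≈-7.144635, D=e−e_prev≈3.577586; u=1/2·1.024835+1/2·(-7.144635)+3/4·3.577586≈-0.376710; next y=1/5·(-4.024835)+1/2·(-0.376710)≈-0.993322
n=9: y≈-0.993322, sp=-3, e=sp−y≈-2.006678; I≈-9.151313, D=e−e_prev≈-3.031513; u=1/2·(-2.006678)+1/2·(-9.151313)+3/4·(-3.031513)≈-7.852630; next y=1/5·(-0.993322)+1/2·(-7.852630)≈-4.124979
n=10: y≈-4.124979, sp=-3, e=sp−y≈1.124979; I≈-8.026333, D=e−e_prev≈3.131657; u=1/2·1.124979+1/2·(-8.026333)+3/4·3.131657≈-1.101934; next y=1/5·(-4.124979)+1/2·(-1.101934)≈-1.375963

0 -1 -1.750 0.000
1 -1 0.031 -0.875
2 1 1.560 -0.159
3 -3 -7.412 0.748
4 -3 1.928 -3.556
5 -3 -7.688 0.253
6 -3 0.623 -3.793
7 -3 -7.871 -0.447
8 -3 -0.377 -4.025
9 -3 -7.853 -0.993
10 -3 -1.102 -4.125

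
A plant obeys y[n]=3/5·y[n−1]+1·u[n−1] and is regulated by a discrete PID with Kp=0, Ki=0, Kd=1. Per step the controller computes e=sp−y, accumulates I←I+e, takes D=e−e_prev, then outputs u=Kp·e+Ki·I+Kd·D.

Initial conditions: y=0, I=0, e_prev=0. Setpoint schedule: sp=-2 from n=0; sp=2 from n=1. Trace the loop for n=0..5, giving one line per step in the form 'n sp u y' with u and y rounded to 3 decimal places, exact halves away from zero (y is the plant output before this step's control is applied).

0 -2 -2.000 0.000
1 2 6.000 -2.000
2 2 -6.800 4.800
3 2 8.720 -3.920
4 2 -10.288 6.368
5 2 12.835 -6.467

(exact arithmetic carried between steps; '≈' marks a value shown rounded to 6 d.p. or computed from one; I and e_prev carry over from the previous line; the table rounds u and y to 3 d.p., halves away from zero)
n=0: y=0, sp=-2, e=sp−y=-2; I=-2, D=e−e_prev=-2; u=0·(-2)+0·(-2)+1·(-2)=-2; next y=3/5·0+1·(-2)=-2
n=1: y=-2, sp=2, e=sp−y=4; I=2, D=e−e_prev=6; u=0·4+0·2+1·6=6; next y=3/5·(-2)+1·6=4.8
n=2: y=4.8, sp=2, e=sp−y=-2.8; I=-0.8, D=e−e_prev=-6.8; u=0·(-2.8)+0·(-0.8)+1·(-6.8)=-6.8; next y=3/5·4.8+1·(-6.8)=-3.92
n=3: y=-3.92, sp=2, e=sp−y=5.92; I=5.12, D=e−e_prev=8.72; u=0·5.92+0·5.12+1·8.72=8.72; next y=3/5·(-3.92)+1·8.72=6.368
n=4: y=6.368, sp=2, e=sp−y=-4.368; I=0.752, D=e−e_prev=-10.288; u=0·(-4.368)+0·0.752+1·(-10.288)=-10.288; next y=3/5·6.368+1·(-10.288)=-6.4672
n=5: y=-6.4672, sp=2, e=sp−y=8.4672; I=9.2192, D=e−e_prev=12.8352; u=0·8.4672+0·9.2192+1·12.8352=12.8352; next y=3/5·(-6.4672)+1·12.8352=8.95488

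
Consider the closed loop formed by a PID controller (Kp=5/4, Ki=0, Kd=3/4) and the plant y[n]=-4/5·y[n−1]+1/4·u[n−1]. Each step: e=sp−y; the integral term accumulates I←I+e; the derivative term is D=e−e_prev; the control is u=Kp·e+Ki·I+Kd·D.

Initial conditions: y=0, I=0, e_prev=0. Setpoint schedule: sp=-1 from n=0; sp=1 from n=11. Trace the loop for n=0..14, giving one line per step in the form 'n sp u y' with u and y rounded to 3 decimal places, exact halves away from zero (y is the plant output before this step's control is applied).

0 -1 -2.000 0.000
1 -1 -0.250 -0.500
2 -1 -2.300 0.338
3 -1 0.693 -0.845
4 -1 -3.582 0.849
5 -1 2.537 -1.575
6 -1 -6.220 1.894
7 -1 6.311 -3.070
8 -1 -11.621 4.034
9 -1 14.041 -6.133
10 -1 -22.682 8.416
11 1 33.869 -12.403
12 1 -44.832 18.390
13 1 66.882 -25.920
14 1 -93.103 37.457

(exact arithmetic carried between steps; '≈' marks a value shown rounded to 6 d.p. or computed from one; I and e_prev carry over from the previous line; the table rounds u and y to 3 d.p., halves away from zero)
n=0: y=0, sp=-1, e=sp−y=-1; I=-1, D=e−e_prev=-1; u=5/4·(-1)+0·(-1)+3/4·(-1)=-2; next y=-4/5·0+1/4·(-2)=-0.5
n=1: y=-0.5, sp=-1, e=sp−y=-0.5; I=-1.5, D=e−e_prev=0.5; u=5/4·(-0.5)+0·(-1.5)+3/4·0.5=-0.25; next y=-4/5·(-0.5)+1/4·(-0.25)=0.3375
n=2: y=0.3375, sp=-1, e=sp−y=-1.3375; I=-2.8375, D=e−e_prev=-0.8375; u=5/4·(-1.3375)+0·(-2.8375)+3/4·(-0.8375)=-2.3; next y=-4/5·0.3375+1/4·(-2.3)=-0.845
n=3: y=-0.845, sp=-1, e=sp−y=-0.155; I=-2.9925, D=e−e_prev=1.1825; u=5/4·(-0.155)+0·(-2.9925)+3/4·1.1825=0.693125; next y=-4/5·(-0.845)+1/4·0.693125≈0.849281
n=4: y≈0.849281, sp=-1, e=sp−y≈-1.849281; I≈-4.841781, D=e−e_prev≈-1.694281; u=5/4·(-1.849281)+0·(-4.841781)+3/4·(-1.694281)≈-3.582313; next y=-4/5·0.849281+1/4·(-3.582313)≈-1.575003
n=5: y≈-1.575003, sp=-1, e=sp−y≈0.575003; I≈-4.266778, D=e−e_prev≈2.424284; u=5/4·0.575003+0·(-4.266778)+3/4·2.424284≈2.536967; next y=-4/5·(-1.575003)+1/4·2.536967≈1.894244
n=6: y≈1.894244, sp=-1, e=sp−y≈-2.894244; I≈-7.161022, D=e−e_prev≈-3.469247; u=5/4·(-2.894244)+0·(-7.161022)+3/4·(-3.469247)≈-6.219741; next y=-4/5·1.894244+1/4·(-6.219741)≈-3.070331
n=7: y≈-3.070331, sp=-1, e=sp−y≈2.070331; I≈-5.090692, D=e−e_prev≈4.964575; u=5/4·2.070331+0·(-5.090692)+3/4·4.964575≈6.311345; next y=-4/5·(-3.070331)+1/4·6.311345≈4.034101
n=8: y≈4.034101, sp=-1, e=sp−y≈-5.034101; I≈-10.124792, D=e−e_prev≈-7.104431; u=5/4·(-5.034101)+0·(-10.124792)+3/4·(-7.104431)≈-11.620949; next y=-4/5·4.034101+1/4·(-11.620949)≈-6.132518
n=9: y≈-6.132518, sp=-1, e=sp−y≈5.132518; I≈-4.992275, D=e−e_prev≈10.166619; u=5/4·5.132518+0·(-4.992275)+3/4·10.166619≈14.040611; next y=-4/5·(-6.132518)+1/4·14.040611≈8.416167
n=10: y≈8.416167, sp=-1, e=sp−y≈-9.416167; I≈-14.408442, D=e−e_prev≈-14.548685; u=5/4·(-9.416167)+0·(-14.408442)+3/4·(-14.548685)≈-22.681723; next y=-4/5·8.416167+1/4·(-22.681723)≈-12.403364
n=11: y≈-12.403364, sp=1, e=sp−y≈13.403364; I≈-1.005077, D=e−e_prev≈22.819531; u=5/4·13.403364+0·(-1.005077)+3/4·22.819531≈33.868854; next y=-4/5·(-12.403364)+1/4·33.868854≈18.389905
n=12: y≈18.389905, sp=1, e=sp−y≈-17.389905; I≈-18.394982, D=e−e_prev≈-30.793269; u=5/4·(-17.389905)+0·(-18.394982)+3/4·(-30.793269)≈-44.832333; next y=-4/5·18.389905+1/4·(-44.832333)≈-25.920007
n=13: y≈-25.920007, sp=1, e=sp−y≈26.920007; I≈8.525025, D=e−e_prev≈44.309912; u=5/4·26.920007+0·8.525025+3/4·44.309912≈66.882443; next y=-4/5·(-25.920007)+1/4·66.882443≈37.456617
n=14: y≈37.456617, sp=1, e=sp−y≈-36.456617; I≈-27.931592, D=e−e_prev≈-63.376624; u=5/4·(-36.456617)+0·(-27.931592)+3/4·(-63.376624)≈-93.103239; next y=-4/5·37.456617+1/4·(-93.103239)≈-53.241103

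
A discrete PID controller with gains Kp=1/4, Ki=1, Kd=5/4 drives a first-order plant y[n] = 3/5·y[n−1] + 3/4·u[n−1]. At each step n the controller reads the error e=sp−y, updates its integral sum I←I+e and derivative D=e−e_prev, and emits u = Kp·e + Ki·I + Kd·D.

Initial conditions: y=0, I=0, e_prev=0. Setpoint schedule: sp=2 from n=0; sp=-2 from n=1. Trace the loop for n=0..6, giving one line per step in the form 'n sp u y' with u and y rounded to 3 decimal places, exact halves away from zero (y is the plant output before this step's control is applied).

(exact arithmetic carried between steps; '≈' marks a value shown rounded to 6 d.p. or computed from one; I and e_prev carry over from the previous line; the table rounds u and y to 3 d.p., halves away from zero)
n=0: y=0, sp=2, e=sp−y=2; I=2, D=e−e_prev=2; u=1/4·2+1·2+5/4·2=5; next y=3/5·0+3/4·5=3.75
n=1: y=3.75, sp=-2, e=sp−y=-5.75; I=-3.75, D=e−e_prev=-7.75; u=1/4·(-5.75)+1·(-3.75)+5/4·(-7.75)=-14.875; next y=3/5·3.75+3/4·(-14.875)=-8.90625
n=2: y=-8.90625, sp=-2, e=sp−y=6.90625; I=3.15625, D=e−e_prev=12.65625; u=1/4·6.90625+1·3.15625+5/4·12.65625=20.703125; next y=3/5·(-8.90625)+3/4·20.703125≈10.183594
n=3: y≈10.183594, sp=-2, e=sp−y≈-12.183594; I≈-9.027344, D=e−e_prev≈-19.089844; u=1/4·(-12.183594)+1·(-9.027344)+5/4·(-19.089844)≈-35.935547; next y=3/5·10.183594+3/4·(-35.935547)≈-20.841504
n=4: y≈-20.841504, sp=-2, e=sp−y≈18.841504; I≈9.814160, D=e−e_prev≈31.025098; u=1/4·18.841504+1·9.814160+5/4·31.025098≈53.305908; next y=3/5·(-20.841504)+3/4·53.305908≈27.474529
n=5: y≈27.474529, sp=-2, e=sp−y≈-29.474529; I≈-19.660369, D=e−e_prev≈-48.316033; u=1/4·(-29.474529)+1·(-19.660369)+5/4·(-48.316033)≈-87.424042; next y=3/5·27.474529+3/4·(-87.424042)≈-49.083314
n=6: y≈-49.083314, sp=-2, e=sp−y≈47.083314; I≈27.422945, D=e−e_prev≈76.557843; u=1/4·47.083314+1·27.422945+5/4·76.557843≈134.891077; next y=3/5·(-49.083314)+3/4·134.891077≈71.718320

0 2 5.000 0.000
1 -2 -14.875 3.750
2 -2 20.703 -8.906
3 -2 -35.936 10.184
4 -2 53.306 -20.842
5 -2 -87.424 27.475
6 -2 134.891 -49.083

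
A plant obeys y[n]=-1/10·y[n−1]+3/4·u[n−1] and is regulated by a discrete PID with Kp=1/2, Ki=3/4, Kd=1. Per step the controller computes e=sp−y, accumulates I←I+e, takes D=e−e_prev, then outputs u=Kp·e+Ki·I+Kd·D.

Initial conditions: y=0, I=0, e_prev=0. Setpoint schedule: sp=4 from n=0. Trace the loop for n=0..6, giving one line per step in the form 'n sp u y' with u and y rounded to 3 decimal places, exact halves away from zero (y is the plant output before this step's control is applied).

(exact arithmetic carried between steps; '≈' marks a value shown rounded to 6 d.p. or computed from one; I and e_prev carry over from the previous line; the table rounds u and y to 3 d.p., halves away from zero)
n=0: y=0, sp=4, e=sp−y=4; I=4, D=e−e_prev=4; u=1/2·4+3/4·4+1·4=9; next y=-1/10·0+3/4·9=6.75
n=1: y=6.75, sp=4, e=sp−y=-2.75; I=1.25, D=e−e_prev=-6.75; u=1/2·(-2.75)+3/4·1.25+1·(-6.75)=-7.1875; next y=-1/10·6.75+3/4·(-7.1875)=-6.065625
n=2: y=-6.065625, sp=4, e=sp−y=10.065625; I=11.315625, D=e−e_prev=12.815625; u=1/2·10.065625+3/4·11.315625+1·12.815625≈26.335156; next y=-1/10·(-6.065625)+3/4·26.335156≈20.357930
n=3: y≈20.357930, sp=4, e=sp−y≈-16.357930; I≈-5.042305, D=e−e_prev≈-26.423555; u=1/2·(-16.357930)+3/4·(-5.042305)+1·(-26.423555)≈-38.384248; next y=-1/10·20.357930+3/4·(-38.384248)≈-30.823979
n=4: y≈-30.823979, sp=4, e=sp−y≈34.823979; I≈29.781674, D=e−e_prev≈51.181909; u=1/2·34.823979+3/4·29.781674+1·51.181909≈90.930154; next y=-1/10·(-30.823979)+3/4·90.930154≈71.280013
n=5: y≈71.280013, sp=4, e=sp−y≈-67.280013; I≈-37.498339, D=e−e_prev≈-102.103992; u=1/2·(-67.280013)+3/4·(-37.498339)+1·(-102.103992)≈-163.867753; next y=-1/10·71.280013+3/4·(-163.867753)≈-130.028816
n=6: y≈-130.028816, sp=4, e=sp−y≈134.028816; I≈96.530477, D=e−e_prev≈201.308830; u=1/2·134.028816+3/4·96.530477+1·201.308830≈340.721096; next y=-1/10·(-130.028816)+3/4·340.721096≈268.543703

0 4 9.000 0.000
1 4 -7.188 6.750
2 4 26.335 -6.066
3 4 -38.384 20.358
4 4 90.930 -30.824
5 4 -163.868 71.280
6 4 340.721 -130.029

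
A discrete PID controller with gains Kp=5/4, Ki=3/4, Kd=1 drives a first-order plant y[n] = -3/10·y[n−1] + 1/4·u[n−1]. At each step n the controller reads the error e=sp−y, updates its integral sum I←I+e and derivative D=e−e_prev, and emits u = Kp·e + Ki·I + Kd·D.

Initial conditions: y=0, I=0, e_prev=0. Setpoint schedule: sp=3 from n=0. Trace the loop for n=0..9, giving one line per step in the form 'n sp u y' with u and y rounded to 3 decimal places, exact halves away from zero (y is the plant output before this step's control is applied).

(exact arithmetic carried between steps; '≈' marks a value shown rounded to 6 d.p. or computed from one; I and e_prev carry over from the previous line; the table rounds u and y to 3 d.p., halves away from zero)
n=0: y=0, sp=3, e=sp−y=3; I=3, D=e−e_prev=3; u=5/4·3+3/4·3+1·3=9; next y=-3/10·0+1/4·9=2.25
n=1: y=2.25, sp=3, e=sp−y=0.75; I=3.75, D=e−e_prev=-2.25; u=5/4·0.75+3/4·3.75+1·(-2.25)=1.5; next y=-3/10·2.25+1/4·1.5=-0.3
n=2: y=-0.3, sp=3, e=sp−y=3.3; I=7.05, D=e−e_prev=2.55; u=5/4·3.3+3/4·7.05+1·2.55=11.9625; next y=-3/10·(-0.3)+1/4·11.9625=3.080625
n=3: y=3.080625, sp=3, e=sp−y=-0.080625; I=6.969375, D=e−e_prev=-3.380625; u=5/4·(-0.080625)+3/4·6.969375+1·(-3.380625)=1.745625; next y=-3/10·3.080625+1/4·1.745625≈-0.487781
n=4: y≈-0.487781, sp=3, e=sp−y≈3.487781; I≈10.457156, D=e−e_prev≈3.568406; u=5/4·3.487781+3/4·10.457156+1·3.568406≈15.771; next y=-3/10·(-0.487781)+1/4·15.771≈4.089084
n=5: y≈4.089084, sp=3, e=sp−y≈-1.089084; I≈9.368072, D=e−e_prev≈-4.576866; u=5/4·(-1.089084)+3/4·9.368072+1·(-4.576866)≈1.087833; next y=-3/10·4.089084+1/4·1.087833≈-0.954767
n=6: y≈-0.954767, sp=3, e=sp−y≈3.954767; I≈13.322839, D=e−e_prev≈5.043851; u=5/4·3.954767+3/4·13.322839+1·5.043851≈19.979440; next y=-3/10·(-0.954767)+1/4·19.979440≈5.281290
n=7: y≈5.281290, sp=3, e=sp−y≈-2.281290; I≈11.041549, D=e−e_prev≈-6.236057; u=5/4·(-2.281290)+3/4·11.041549+1·(-6.236057)≈-0.806508; next y=-3/10·5.281290+1/4·(-0.806508)≈-1.786014
n=8: y≈-1.786014, sp=3, e=sp−y≈4.786014; I≈15.827563, D=e−e_prev≈7.067304; u=5/4·4.786014+3/4·15.827563+1·7.067304≈24.920494; next y=-3/10·(-1.786014)+1/4·24.920494≈6.765928
n=9: y≈6.765928, sp=3, e=sp−y≈-3.765928; I≈12.061635, D=e−e_prev≈-8.551942; u=5/4·(-3.765928)+3/4·12.061635+1·(-8.551942)≈-4.213125; next y=-3/10·6.765928+1/4·(-4.213125)≈-3.083059

0 3 9.000 0.000
1 3 1.500 2.250
2 3 11.963 -0.300
3 3 1.746 3.081
4 3 15.771 -0.488
5 3 1.088 4.089
6 3 19.979 -0.955
7 3 -0.807 5.281
8 3 24.920 -1.786
9 3 -4.213 6.766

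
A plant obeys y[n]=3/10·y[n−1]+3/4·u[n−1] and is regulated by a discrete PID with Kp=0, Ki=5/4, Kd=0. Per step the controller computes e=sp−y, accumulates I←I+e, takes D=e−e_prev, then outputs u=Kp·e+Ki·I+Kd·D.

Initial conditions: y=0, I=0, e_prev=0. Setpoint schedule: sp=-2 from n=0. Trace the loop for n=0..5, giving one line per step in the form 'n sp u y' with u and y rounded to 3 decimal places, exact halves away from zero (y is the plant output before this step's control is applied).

(exact arithmetic carried between steps; '≈' marks a value shown rounded to 6 d.p. or computed from one; I and e_prev carry over from the previous line; the table rounds u and y to 3 d.p., halves away from zero)
n=0: y=0, sp=-2, e=sp−y=-2; I=-2, D=e−e_prev=-2; u=0·(-2)+5/4·(-2)+0·(-2)=-2.5; next y=3/10·0+3/4·(-2.5)=-1.875
n=1: y=-1.875, sp=-2, e=sp−y=-0.125; I=-2.125, D=e−e_prev=1.875; u=0·(-0.125)+5/4·(-2.125)+0·1.875=-2.65625; next y=3/10·(-1.875)+3/4·(-2.65625)≈-2.554688
n=2: y≈-2.554688, sp=-2, e=sp−y≈0.554688; I≈-1.570313, D=e−e_prev≈0.679688; u=0·0.554688+5/4·(-1.570313)+0·0.679688≈-1.962891; next y=3/10·(-2.554688)+3/4·(-1.962891)≈-2.238574
n=3: y≈-2.238574, sp=-2, e=sp−y≈0.238574; I≈-1.331738, D=e−e_prev≈-0.316113; u=0·0.238574+5/4·(-1.331738)+0·(-0.316113)≈-1.664673; next y=3/10·(-2.238574)+3/4·(-1.664673)≈-1.920077
n=4: y≈-1.920077, sp=-2, e=sp−y≈-0.079923; I≈-1.411661, D=e−e_prev≈-0.318497; u=0·(-0.079923)+5/4·(-1.411661)+0·(-0.318497)≈-1.764577; next y=3/10·(-1.920077)+3/4·(-1.764577)≈-1.899456
n=5: y≈-1.899456, sp=-2, e=sp−y≈-0.100544; I≈-1.512206, D=e−e_prev≈-0.020621; u=0·(-0.100544)+5/4·(-1.512206)+0·(-0.020621)≈-1.890257; next y=3/10·(-1.899456)+3/4·(-1.890257)≈-1.987530

0 -2 -2.500 0.000
1 -2 -2.656 -1.875
2 -2 -1.963 -2.555
3 -2 -1.665 -2.239
4 -2 -1.765 -1.920
5 -2 -1.890 -1.899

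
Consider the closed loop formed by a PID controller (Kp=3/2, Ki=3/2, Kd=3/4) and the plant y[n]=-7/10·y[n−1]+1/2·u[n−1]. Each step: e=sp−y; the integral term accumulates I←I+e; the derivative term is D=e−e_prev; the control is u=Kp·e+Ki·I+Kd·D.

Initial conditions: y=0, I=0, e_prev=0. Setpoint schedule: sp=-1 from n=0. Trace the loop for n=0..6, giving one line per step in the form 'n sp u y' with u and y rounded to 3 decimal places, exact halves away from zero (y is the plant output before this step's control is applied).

0 -1 -3.750 0.000
1 -1 2.531 -1.875
2 -1 -14.262 2.578
3 -1 26.887 -8.936
4 -1 -77.222 19.698
5 -1 183.575 -52.400
6 -1 -471.653 128.468

(exact arithmetic carried between steps; '≈' marks a value shown rounded to 6 d.p. or computed from one; I and e_prev carry over from the previous line; the table rounds u and y to 3 d.p., halves away from zero)
n=0: y=0, sp=-1, e=sp−y=-1; I=-1, D=e−e_prev=-1; u=3/2·(-1)+3/2·(-1)+3/4·(-1)=-3.75; next y=-7/10·0+1/2·(-3.75)=-1.875
n=1: y=-1.875, sp=-1, e=sp−y=0.875; I=-0.125, D=e−e_prev=1.875; u=3/2·0.875+3/2·(-0.125)+3/4·1.875=2.53125; next y=-7/10·(-1.875)+1/2·2.53125=2.578125
n=2: y=2.578125, sp=-1, e=sp−y=-3.578125; I=-3.703125, D=e−e_prev=-4.453125; u=3/2·(-3.578125)+3/2·(-3.703125)+3/4·(-4.453125)≈-14.261719; next y=-7/10·2.578125+1/2·(-14.261719)≈-8.935547
n=3: y≈-8.935547, sp=-1, e=sp−y≈7.935547; I≈4.232422, D=e−e_prev≈11.513672; u=3/2·7.935547+3/2·4.232422+3/4·11.513672≈26.887207; next y=-7/10·(-8.935547)+1/2·26.887207≈19.698486
n=4: y≈19.698486, sp=-1, e=sp−y≈-20.698486; I≈-16.466064, D=e−e_prev≈-28.634033; u=3/2·(-20.698486)+3/2·(-16.466064)+3/4·(-28.634033)≈-77.222351; next y=-7/10·19.698486+1/2·(-77.222351)≈-52.400116
n=5: y≈-52.400116, sp=-1, e=sp−y≈51.400116; I≈34.934052, D=e−e_prev≈72.098602; u=3/2·51.400116+3/2·34.934052+3/4·72.098602≈183.575203; next y=-7/10·(-52.400116)+1/2·183.575203≈128.467683
n=6: y≈128.467683, sp=-1, e=sp−y≈-129.467683; I≈-94.533631, D=e−e_prev≈-180.867799; u=3/2·(-129.467683)+3/2·(-94.533631)+3/4·(-180.867799)≈-471.652820; next y=-7/10·128.467683+1/2·(-471.652820)≈-325.753788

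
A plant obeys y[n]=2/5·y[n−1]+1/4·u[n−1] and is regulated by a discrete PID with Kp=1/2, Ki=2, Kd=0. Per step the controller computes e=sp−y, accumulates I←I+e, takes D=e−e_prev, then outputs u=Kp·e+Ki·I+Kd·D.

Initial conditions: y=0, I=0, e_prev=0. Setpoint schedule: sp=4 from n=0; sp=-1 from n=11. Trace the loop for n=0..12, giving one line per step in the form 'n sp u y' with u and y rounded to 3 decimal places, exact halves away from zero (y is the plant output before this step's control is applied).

0 4 10.000 0.000
1 4 11.750 2.500
2 4 11.156 3.938
3 4 10.215 4.364
4 4 9.649 4.299
5 4 9.469 4.132
6 4 9.485 4.020
7 4 9.547 3.979
8 4 9.590 3.978
9 4 9.607 3.989
10 4 9.608 3.997
11 -1 -2.896 4.001
12 -1 -5.086 0.877

(exact arithmetic carried between steps; '≈' marks a value shown rounded to 6 d.p. or computed from one; I and e_prev carry over from the previous line; the table rounds u and y to 3 d.p., halves away from zero)
n=0: y=0, sp=4, e=sp−y=4; I=4, D=e−e_prev=4; u=1/2·4+2·4+0·4=10; next y=2/5·0+1/4·10=2.5
n=1: y=2.5, sp=4, e=sp−y=1.5; I=5.5, D=e−e_prev=-2.5; u=1/2·1.5+2·5.5+0·(-2.5)=11.75; next y=2/5·2.5+1/4·11.75=3.9375
n=2: y=3.9375, sp=4, e=sp−y=0.0625; I=5.5625, D=e−e_prev=-1.4375; u=1/2·0.0625+2·5.5625+0·(-1.4375)=11.15625; next y=2/5·3.9375+1/4·11.15625≈4.364063
n=3: y≈4.364063, sp=4, e=sp−y≈-0.364063; I≈5.198438, D=e−e_prev≈-0.426563; u=1/2·(-0.364063)+2·5.198438+0·(-0.426563)≈10.214844; next y=2/5·4.364063+1/4·10.214844≈4.299336
n=4: y≈4.299336, sp=4, e=sp−y≈-0.299336; I≈4.899102, D=e−e_prev≈0.064727; u=1/2·(-0.299336)+2·4.899102+0·0.064727≈9.648535; next y=2/5·4.299336+1/4·9.648535≈4.131868
n=5: y≈4.131868, sp=4, e=sp−y≈-0.131868; I≈4.767233, D=e−e_prev≈0.167468; u=1/2·(-0.131868)+2·4.767233+0·0.167468≈9.468533; next y=2/5·4.131868+1/4·9.468533≈4.019880
n=6: y≈4.019880, sp=4, e=sp−y≈-0.019880; I≈4.747353, D=e−e_prev≈0.111988; u=1/2·(-0.019880)+2·4.747353+0·0.111988≈9.484766; next y=2/5·4.019880+1/4·9.484766≈3.979144
n=7: y≈3.979144, sp=4, e=sp−y≈0.020856; I≈4.768209, D=e−e_prev≈0.040737; u=1/2·0.020856+2·4.768209+0·0.040737≈9.546847; next y=2/5·3.979144+1/4·9.546847≈3.978369
n=8: y≈3.978369, sp=4, e=sp−y≈0.021631; I≈4.789840, D=e−e_prev≈0.000774; u=1/2·0.021631+2·4.789840+0·0.000774≈9.590496; next y=2/5·3.978369+1/4·9.590496≈3.988972
n=9: y≈3.988972, sp=4, e=sp−y≈0.011028; I≈4.800869, D=e−e_prev≈-0.010602; u=1/2·0.011028+2·4.800869+0·(-0.010602)≈9.607251; next y=2/5·3.988972+1/4·9.607251≈3.997401
n=10: y≈3.997401, sp=4, e=sp−y≈0.002599; I≈4.803467, D=e−e_prev≈-0.008430; u=1/2·0.002599+2·4.803467+0·(-0.008430)≈9.608233; next y=2/5·3.997401+1/4·9.608233≈4.001019
n=11: y≈4.001019, sp=-1, e=sp−y≈-5.001019; I≈-0.197552, D=e−e_prev≈-5.003617; u=1/2·(-5.001019)+2·(-0.197552)+0·(-5.003617)≈-2.895613; next y=2/5·4.001019+1/4·(-2.895613)≈0.876504
n=12: y≈0.876504, sp=-1, e=sp−y≈-1.876504; I≈-2.074056, D=e−e_prev≈3.124515; u=1/2·(-1.876504)+2·(-2.074056)+0·3.124515≈-5.086364; next y=2/5·0.876504+1/4·(-5.086364)≈-0.920989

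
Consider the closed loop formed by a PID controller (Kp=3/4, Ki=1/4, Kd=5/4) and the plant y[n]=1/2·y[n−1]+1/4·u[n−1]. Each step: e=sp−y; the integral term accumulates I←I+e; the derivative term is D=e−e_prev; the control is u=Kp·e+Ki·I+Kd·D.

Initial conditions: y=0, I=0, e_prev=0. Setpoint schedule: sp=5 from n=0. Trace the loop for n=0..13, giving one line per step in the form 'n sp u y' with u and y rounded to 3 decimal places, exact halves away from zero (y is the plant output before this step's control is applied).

0 5 11.250 0.000
1 5 -0.078 2.813
2 5 7.192 1.387
3 5 3.828 2.491
4 5 6.486 2.203
5 5 5.654 2.723
6 5 6.756 2.775
7 5 6.699 3.076
8 5 7.250 3.213
9 5 7.404 3.419
10 5 7.738 3.560
11 5 7.928 3.715
12 5 8.162 3.839
13 5 8.336 3.960

(exact arithmetic carried between steps; '≈' marks a value shown rounded to 6 d.p. or computed from one; I and e_prev carry over from the previous line; the table rounds u and y to 3 d.p., halves away from zero)
n=0: y=0, sp=5, e=sp−y=5; I=5, D=e−e_prev=5; u=3/4·5+1/4·5+5/4·5=11.25; next y=1/2·0+1/4·11.25=2.8125
n=1: y=2.8125, sp=5, e=sp−y=2.1875; I=7.1875, D=e−e_prev=-2.8125; u=3/4·2.1875+1/4·7.1875+5/4·(-2.8125)=-0.078125; next y=1/2·2.8125+1/4·(-0.078125)≈1.386719
n=2: y≈1.386719, sp=5, e=sp−y≈3.613281; I≈10.800781, D=e−e_prev≈1.425781; u=3/4·3.613281+1/4·10.800781+5/4·1.425781≈7.192383; next y=1/2·1.386719+1/4·7.192383≈2.491455
n=3: y≈2.491455, sp=5, e=sp−y≈2.508545; I≈13.309326, D=e−e_prev≈-1.104736; u=3/4·2.508545+1/4·13.309326+5/4·(-1.104736)≈3.827820; next y=1/2·2.491455+1/4·3.827820≈2.202682
n=4: y≈2.202682, sp=5, e=sp−y≈2.797318; I≈16.106644, D=e−e_prev≈0.288773; u=3/4·2.797318+1/4·16.106644+5/4·0.288773≈6.485615; next y=1/2·2.202682+1/4·6.485615≈2.722745
n=5: y≈2.722745, sp=5, e=sp−y≈2.277255; I≈18.383899, D=e−e_prev≈-0.520062; u=3/4·2.277255+1/4·18.383899+5/4·(-0.520062)≈5.653838; next y=1/2·2.722745+1/4·5.653838≈2.774832
n=6: y≈2.774832, sp=5, e=sp−y≈2.225168; I≈20.609067, D=e−e_prev≈-0.052087; u=3/4·2.225168+1/4·20.609067+5/4·(-0.052087)≈6.756034; next y=1/2·2.774832+1/4·6.756034≈3.076424
n=7: y≈3.076424, sp=5, e=sp−y≈1.923576; I≈22.532642, D=e−e_prev≈-0.301593; u=3/4·1.923576+1/4·22.532642+5/4·(-0.301593)≈6.698852; next y=1/2·3.076424+1/4·6.698852≈3.212925
n=8: y≈3.212925, sp=5, e=sp−y≈1.787075; I≈24.319717, D=e−e_prev≈-0.136501; u=3/4·1.787075+1/4·24.319717+5/4·(-0.136501)≈7.249610; next y=1/2·3.212925+1/4·7.249610≈3.418865
n=9: y≈3.418865, sp=5, e=sp−y≈1.581135; I≈25.900852, D=e−e_prev≈-0.205940; u=3/4·1.581135+1/4·25.900852+5/4·(-0.205940)≈7.403640; next y=1/2·3.418865+1/4·7.403640≈3.560342
n=10: y≈3.560342, sp=5, e=sp−y≈1.439658; I≈27.340510, D=e−e_prev≈-0.141477; u=3/4·1.439658+1/4·27.340510+5/4·(-0.141477)≈7.738024; next y=1/2·3.560342+1/4·7.738024≈3.714677
n=11: y≈3.714677, sp=5, e=sp−y≈1.285323; I≈28.625833, D=e−e_prev≈-0.154335; u=3/4·1.285323+1/4·28.625833+5/4·(-0.154335)≈7.927532; next y=1/2·3.714677+1/4·7.927532≈3.839222
n=12: y≈3.839222, sp=5, e=sp−y≈1.160778; I≈29.786611, D=e−e_prev≈-0.124544; u=3/4·1.160778+1/4·29.786611+5/4·(-0.124544)≈8.161556; next y=1/2·3.839222+1/4·8.161556≈3.960000
n=13: y≈3.960000, sp=5, e=sp−y≈1.040000; I≈30.826611, D=e−e_prev≈-0.120778; u=3/4·1.040000+1/4·30.826611+5/4·(-0.120778)≈8.335680; next y=1/2·3.960000+1/4·8.335680≈4.063920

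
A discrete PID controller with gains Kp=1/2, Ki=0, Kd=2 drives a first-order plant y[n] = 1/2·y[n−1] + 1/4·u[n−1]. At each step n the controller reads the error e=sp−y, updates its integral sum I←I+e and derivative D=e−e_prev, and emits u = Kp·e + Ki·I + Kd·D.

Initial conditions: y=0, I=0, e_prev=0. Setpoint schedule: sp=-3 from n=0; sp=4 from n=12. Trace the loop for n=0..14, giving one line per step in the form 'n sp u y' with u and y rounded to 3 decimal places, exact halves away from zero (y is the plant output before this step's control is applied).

0 -3 -7.500 0.000
1 -3 3.188 -1.875
2 -3 -4.898 -0.141
3 -3 1.456 -1.295
4 -3 -3.381 -0.283
5 -3 0.401 -0.987
6 -3 -2.491 -0.393
7 -3 -0.238 -0.819
8 -3 -1.966 -0.469
9 -3 -0.623 -0.726
10 -3 -1.655 -0.519
11 -3 -0.855 -0.673
12 4 16.029 -0.550
13 4 -8.431 3.732
14 4 10.069 -0.242

(exact arithmetic carried between steps; '≈' marks a value shown rounded to 6 d.p. or computed from one; I and e_prev carry over from the previous line; the table rounds u and y to 3 d.p., halves away from zero)
n=0: y=0, sp=-3, e=sp−y=-3; I=-3, D=e−e_prev=-3; u=1/2·(-3)+0·(-3)+2·(-3)=-7.5; next y=1/2·0+1/4·(-7.5)=-1.875
n=1: y=-1.875, sp=-3, e=sp−y=-1.125; I=-4.125, D=e−e_prev=1.875; u=1/2·(-1.125)+0·(-4.125)+2·1.875=3.1875; next y=1/2·(-1.875)+1/4·3.1875=-0.140625
n=2: y=-0.140625, sp=-3, e=sp−y=-2.859375; I=-6.984375, D=e−e_prev=-1.734375; u=1/2·(-2.859375)+0·(-6.984375)+2·(-1.734375)≈-4.898438; next y=1/2·(-0.140625)+1/4·(-4.898438)≈-1.294922
n=3: y≈-1.294922, sp=-3, e=sp−y≈-1.705078; I≈-8.689453, D=e−e_prev≈1.154297; u=1/2·(-1.705078)+0·(-8.689453)+2·1.154297≈1.456055; next y=1/2·(-1.294922)+1/4·1.456055≈-0.283447
n=4: y≈-0.283447, sp=-3, e=sp−y≈-2.716553; I≈-11.406006, D=e−e_prev≈-1.011475; u=1/2·(-2.716553)+0·(-11.406006)+2·(-1.011475)≈-3.381226; next y=1/2·(-0.283447)+1/4·(-3.381226)≈-0.987030
n=5: y≈-0.987030, sp=-3, e=sp−y≈-2.012970; I≈-13.418976, D=e−e_prev≈0.703583; u=1/2·(-2.012970)+0·(-13.418976)+2·0.703583≈0.400681; next y=1/2·(-0.987030)+1/4·0.400681≈-0.393345
n=6: y≈-0.393345, sp=-3, e=sp−y≈-2.606655; I≈-16.025631, D=e−e_prev≈-0.593685; u=1/2·(-2.606655)+0·(-16.025631)+2·(-0.593685)≈-2.490698; next y=1/2·(-0.393345)+1/4·(-2.490698)≈-0.819347
n=7: y≈-0.819347, sp=-3, e=sp−y≈-2.180653; I≈-18.206284, D=e−e_prev≈0.426002; u=1/2·(-2.180653)+0·(-18.206284)+2·0.426002≈-0.238322; next y=1/2·(-0.819347)+1/4·(-0.238322)≈-0.469254
n=8: y≈-0.469254, sp=-3, e=sp−y≈-2.530746; I≈-20.737030, D=e−e_prev≈-0.350093; u=1/2·(-2.530746)+0·(-20.737030)+2·(-0.350093)≈-1.965559; next y=1/2·(-0.469254)+1/4·(-1.965559)≈-0.726017
n=9: y≈-0.726017, sp=-3, e=sp−y≈-2.273983; I≈-23.011013, D=e−e_prev≈0.256763; u=1/2·(-2.273983)+0·(-23.011013)+2·0.256763≈-0.623466; next y=1/2·(-0.726017)+1/4·(-0.623466)≈-0.518875
n=10: y≈-0.518875, sp=-3, e=sp−y≈-2.481125; I≈-25.492138, D=e−e_prev≈-0.207142; u=1/2·(-2.481125)+0·(-25.492138)+2·(-0.207142)≈-1.654846; next y=1/2·(-0.518875)+1/4·(-1.654846)≈-0.673149
n=11: y≈-0.673149, sp=-3, e=sp−y≈-2.326851; I≈-27.818989, D=e−e_prev≈0.154274; u=1/2·(-2.326851)+0·(-27.818989)+2·0.154274≈-0.854877; next y=1/2·(-0.673149)+1/4·(-0.854877)≈-0.550294
n=12: y≈-0.550294, sp=4, e=sp−y≈4.550294; I≈-23.268695, D=e−e_prev≈6.877145; u=1/2·4.550294+0·(-23.268695)+2·6.877145≈16.029437; next y=1/2·(-0.550294)+1/4·16.029437≈3.732212
n=13: y≈3.732212, sp=4, e=sp−y≈0.267788; I≈-23.000908, D=e−e_prev≈-4.282506; u=1/2·0.267788+0·(-23.000908)+2·(-4.282506)≈-8.431118; next y=1/2·3.732212+1/4·(-8.431118)≈-0.241673
n=14: y≈-0.241673, sp=4, e=sp−y≈4.241673; I≈-18.759234, D=e−e_prev≈3.973886; u=1/2·4.241673+0·(-18.759234)+2·3.973886≈10.068608; next y=1/2·(-0.241673)+1/4·10.068608≈2.396315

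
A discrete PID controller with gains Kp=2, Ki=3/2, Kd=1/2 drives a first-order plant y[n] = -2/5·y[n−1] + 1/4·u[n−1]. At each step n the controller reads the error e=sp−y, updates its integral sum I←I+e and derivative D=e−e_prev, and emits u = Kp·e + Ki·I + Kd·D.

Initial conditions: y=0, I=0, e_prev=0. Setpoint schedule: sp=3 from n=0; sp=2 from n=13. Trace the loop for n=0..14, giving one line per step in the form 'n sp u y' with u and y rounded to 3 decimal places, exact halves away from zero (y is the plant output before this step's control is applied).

(exact arithmetic carried between steps; '≈' marks a value shown rounded to 6 d.p. or computed from one; I and e_prev carry over from the previous line; the table rounds u and y to 3 d.p., halves away from zero)
n=0: y=0, sp=3, e=sp−y=3; I=3, D=e−e_prev=3; u=2·3+3/2·3+1/2·3=12; next y=-2/5·0+1/4·12=3
n=1: y=3, sp=3, e=sp−y=0; I=3, D=e−e_prev=-3; u=2·0+3/2·3+1/2·(-3)=3; next y=-2/5·3+1/4·3=-0.45
n=2: y=-0.45, sp=3, e=sp−y=3.45; I=6.45, D=e−e_prev=3.45; u=2·3.45+3/2·6.45+1/2·3.45=18.3; next y=-2/5·(-0.45)+1/4·18.3=4.755
n=3: y=4.755, sp=3, e=sp−y=-1.755; I=4.695, D=e−e_prev=-5.205; u=2·(-1.755)+3/2·4.695+1/2·(-5.205)=0.93; next y=-2/5·4.755+1/4·0.93=-1.6695
n=4: y=-1.6695, sp=3, e=sp−y=4.6695; I=9.3645, D=e−e_prev=6.4245; u=2·4.6695+3/2·9.3645+1/2·6.4245=26.598; next y=-2/5·(-1.6695)+1/4·26.598=7.3173
n=5: y=7.3173, sp=3, e=sp−y=-4.3173; I=5.0472, D=e−e_prev=-8.9868; u=2·(-4.3173)+3/2·5.0472+1/2·(-8.9868)=-5.5572; next y=-2/5·7.3173+1/4·(-5.5572)=-4.31622
n=6: y=-4.31622, sp=3, e=sp−y=7.31622; I=12.36342, D=e−e_prev=11.63352; u=2·7.31622+3/2·12.36342+1/2·11.63352=38.99433; next y=-2/5·(-4.31622)+1/4·38.99433≈11.475071
n=7: y≈11.475071, sp=3, e=sp−y≈-8.475071; I≈3.888350, D=e−e_prev≈-15.791291; u=2·(-8.475071)+3/2·3.888350+1/2·(-15.791291)≈-19.013262; next y=-2/5·11.475071+1/4·(-19.013262)≈-9.343344
n=8: y≈-9.343344, sp=3, e=sp−y≈12.343344; I≈16.231693, D=e−e_prev≈20.818414; u=2·12.343344+3/2·16.231693+1/2·20.818414≈59.443434; next y=-2/5·(-9.343344)+1/4·59.443434≈18.598196
n=9: y≈18.598196, sp=3, e=sp−y≈-15.598196; I≈0.633497, D=e−e_prev≈-27.941540; u=2·(-15.598196)+3/2·0.633497+1/2·(-27.941540)≈-44.216916; next y=-2/5·18.598196+1/4·(-44.216916)≈-18.493507
n=10: y≈-18.493507, sp=3, e=sp−y≈21.493507; I≈22.127005, D=e−e_prev≈37.091704; u=2·21.493507+3/2·22.127005+1/2·37.091704≈94.723374; next y=-2/5·(-18.493507)+1/4·94.723374≈31.078246
n=11: y≈31.078246, sp=3, e=sp−y≈-28.078246; I≈-5.951242, D=e−e_prev≈-49.571754; u=2·(-28.078246)+3/2·(-5.951242)+1/2·(-49.571754)≈-89.869232; next y=-2/5·31.078246+1/4·(-89.869232)≈-34.898607
n=12: y≈-34.898607, sp=3, e=sp−y≈37.898607; I≈31.947365, D=e−e_prev≈65.976853; u=2·37.898607+3/2·31.947365+1/2·65.976853≈156.706687; next y=-2/5·(-34.898607)+1/4·156.706687≈53.136114
n=13: y≈53.136114, sp=2, e=sp−y≈-51.136114; I≈-19.188750, D=e−e_prev≈-89.034721; u=2·(-51.136114)+3/2·(-19.188750)+1/2·(-89.034721)≈-175.572714; next y=-2/5·53.136114+1/4·(-175.572714)≈-65.147624
n=14: y≈-65.147624, sp=2, e=sp−y≈67.147624; I≈47.958875, D=e−e_prev≈118.283739; u=2·67.147624+3/2·47.958875+1/2·118.283739≈265.375430; next y=-2/5·(-65.147624)+1/4·265.375430≈92.402907

0 3 12.000 0.000
1 3 3.000 3.000
2 3 18.300 -0.450
3 3 0.930 4.755
4 3 26.598 -1.670
5 3 -5.557 7.317
6 3 38.994 -4.316
7 3 -19.013 11.475
8 3 59.443 -9.343
9 3 -44.217 18.598
10 3 94.723 -18.494
11 3 -89.869 31.078
12 3 156.707 -34.899
13 2 -175.573 53.136
14 2 265.375 -65.148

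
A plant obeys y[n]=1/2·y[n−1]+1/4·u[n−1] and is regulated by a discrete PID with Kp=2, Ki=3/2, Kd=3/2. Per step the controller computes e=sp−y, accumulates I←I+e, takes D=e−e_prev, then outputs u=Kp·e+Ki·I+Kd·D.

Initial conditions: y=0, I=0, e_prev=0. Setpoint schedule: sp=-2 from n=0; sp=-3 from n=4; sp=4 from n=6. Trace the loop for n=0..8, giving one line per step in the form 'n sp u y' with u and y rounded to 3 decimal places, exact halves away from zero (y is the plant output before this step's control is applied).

0 -2 -10.000 0.000
1 -2 2.500 -2.500
2 -2 -9.875 -0.625
3 -2 1.656 -2.781
4 -3 -14.430 -0.977
5 -3 2.338 -4.096
6 4 21.141 -1.463
7 4 -7.300 4.554
8 4 21.404 0.452

(exact arithmetic carried between steps; '≈' marks a value shown rounded to 6 d.p. or computed from one; I and e_prev carry over from the previous line; the table rounds u and y to 3 d.p., halves away from zero)
n=0: y=0, sp=-2, e=sp−y=-2; I=-2, D=e−e_prev=-2; u=2·(-2)+3/2·(-2)+3/2·(-2)=-10; next y=1/2·0+1/4·(-10)=-2.5
n=1: y=-2.5, sp=-2, e=sp−y=0.5; I=-1.5, D=e−e_prev=2.5; u=2·0.5+3/2·(-1.5)+3/2·2.5=2.5; next y=1/2·(-2.5)+1/4·2.5=-0.625
n=2: y=-0.625, sp=-2, e=sp−y=-1.375; I=-2.875, D=e−e_prev=-1.875; u=2·(-1.375)+3/2·(-2.875)+3/2·(-1.875)=-9.875; next y=1/2·(-0.625)+1/4·(-9.875)=-2.78125
n=3: y=-2.78125, sp=-2, e=sp−y=0.78125; I=-2.09375, D=e−e_prev=2.15625; u=2·0.78125+3/2·(-2.09375)+3/2·2.15625=1.65625; next y=1/2·(-2.78125)+1/4·1.65625≈-0.976563
n=4: y≈-0.976563, sp=-3, e=sp−y≈-2.023438; I≈-4.117188, D=e−e_prev≈-2.804688; u=2·(-2.023438)+3/2·(-4.117188)+3/2·(-2.804688)≈-14.429688; next y=1/2·(-0.976563)+1/4·(-14.429688)≈-4.095703
n=5: y≈-4.095703, sp=-3, e=sp−y≈1.095703; I≈-3.021484, D=e−e_prev≈3.119141; u=2·1.095703+3/2·(-3.021484)+3/2·3.119141≈2.337891; next y=1/2·(-4.095703)+1/4·2.337891≈-1.463379
n=6: y≈-1.463379, sp=4, e=sp−y≈5.463379; I≈2.441895, D=e−e_prev≈4.367676; u=2·5.463379+3/2·2.441895+3/2·4.367676≈21.141113; next y=1/2·(-1.463379)+1/4·21.141113≈4.553589
n=7: y≈4.553589, sp=4, e=sp−y≈-0.553589; I≈1.888306, D=e−e_prev≈-6.016968; u=2·(-0.553589)+3/2·1.888306+3/2·(-6.016968)≈-7.300171; next y=1/2·4.553589+1/4·(-7.300171)≈0.451752
n=8: y≈0.451752, sp=4, e=sp−y≈3.548248; I≈5.436554, D=e−e_prev≈4.101837; u=2·3.548248+3/2·5.436554+3/2·4.101837≈21.404083; next y=1/2·0.451752+1/4·21.404083≈5.576897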